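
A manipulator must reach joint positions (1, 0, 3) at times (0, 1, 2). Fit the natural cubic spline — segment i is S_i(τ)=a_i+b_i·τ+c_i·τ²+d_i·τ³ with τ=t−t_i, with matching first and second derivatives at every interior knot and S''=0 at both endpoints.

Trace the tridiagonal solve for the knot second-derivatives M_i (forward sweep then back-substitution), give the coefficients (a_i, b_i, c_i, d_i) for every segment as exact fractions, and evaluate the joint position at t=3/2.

Δ: Δ0=-1, Δ1=3
row 1: diag=4, rhs=24; c'=1/4, d'=6
back: M1=6
M: M0=0, M1=6, M2=0
seg 0: a=1, c=M0/2=0, d=(M1−M0)/(6·1)=1, b=Δ0−h0·(2M0+M1)/6=-2
seg 1: a=0, c=M1/2=3, d=(M2−M1)/(6·1)=-1, b=Δ1−h1·(2M1+M2)/6=1
t_q=3/2 → seg 1, τ=1/2; S=0+1·τ+3·τ²+-1·τ³=9/8

  seg 0: a=1 b=-2 c=0 d=1
  seg 1: a=0 b=1 c=3 d=-1
S(3/2) = 9/8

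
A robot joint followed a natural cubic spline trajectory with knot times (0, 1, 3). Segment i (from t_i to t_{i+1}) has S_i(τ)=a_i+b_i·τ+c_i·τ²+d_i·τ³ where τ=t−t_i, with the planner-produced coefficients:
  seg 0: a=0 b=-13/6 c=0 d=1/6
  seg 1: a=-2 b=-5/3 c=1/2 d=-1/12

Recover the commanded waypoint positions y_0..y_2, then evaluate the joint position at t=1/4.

y_0=0 y_1=-2 y_2=-4
S(1/4) = -69/128

y_0 = S_0(0) = a_0 = 0
y_1 = S_1(0) = a_1 = -2
y_2 = S_1(2) = -4
t_q=1/4 is in segment 0 (τ=1/4); S_0(τ)=-69/128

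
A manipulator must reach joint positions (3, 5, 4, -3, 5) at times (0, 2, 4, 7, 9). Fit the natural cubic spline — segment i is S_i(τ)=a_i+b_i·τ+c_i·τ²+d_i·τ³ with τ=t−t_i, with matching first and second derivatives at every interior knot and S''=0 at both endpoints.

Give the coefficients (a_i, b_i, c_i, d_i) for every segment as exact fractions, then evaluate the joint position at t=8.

Δ: Δ0=1, Δ1=-1/2, Δ2=-7/3, Δ3=4
row 1: diag=8, rhs=-9; c'=1/4, d'=-9/8
row 2: denom=10−2·1/4=19/2; d'=(-11−2·-9/8)/(19/2)=-35/38
row 3: denom=10−3·6/19=172/19; d'=(38−3·-35/38)/(172/19)=1549/344
back: M3=1549/344
back: M2=-35/38−6/19·1549/344=-403/172
back: M1=-9/8−1/4·-403/172=-371/688
M: M0=0, M1=-371/688, M2=-403/172, M3=1549/344, M4=0
seg 0: a=3, c=M0/2=0, d=(M1−M0)/(6·2)=-371/8256, b=Δ0−h0·(2M0+M1)/6=2435/2064
seg 1: a=5, c=M1/2=-371/1376, d=(M2−M1)/(6·2)=-1241/8256, b=Δ1−h1·(2M1+M2)/6=661/1032
seg 2: a=4, c=M2/2=-403/344, d=(M3−M2)/(6·3)=785/2064, b=Δ2−h2·(2M2+M3)/6=-4627/2064
seg 3: a=-3, c=M3/2=1549/688, d=(M4−M3)/(6·2)=-1549/4128, b=Δ3−h3·(2M3+M4)/6=515/516
t_q=8 → seg 3, τ=1; S=-3+515/516·τ+1549/688·τ²+-1549/4128·τ³=-173/1376

  seg 0: a=3 b=2435/2064 c=0 d=-371/8256
  seg 1: a=5 b=661/1032 c=-371/1376 d=-1241/8256
  seg 2: a=4 b=-4627/2064 c=-403/344 d=785/2064
  seg 3: a=-3 b=515/516 c=1549/688 d=-1549/4128
S(8) = -173/1376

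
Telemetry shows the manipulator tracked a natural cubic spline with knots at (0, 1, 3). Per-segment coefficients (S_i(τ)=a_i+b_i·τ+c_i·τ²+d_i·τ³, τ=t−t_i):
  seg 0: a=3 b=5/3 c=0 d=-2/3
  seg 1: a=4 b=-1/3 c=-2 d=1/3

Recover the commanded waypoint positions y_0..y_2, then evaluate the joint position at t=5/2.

y_0=3 y_1=4 y_2=-2
S(5/2) = 1/8

y_0 = S_0(0) = a_0 = 3
y_1 = S_1(0) = a_1 = 4
y_2 = S_1(2) = -2
t_q=5/2 is in segment 1 (τ=3/2); S_1(τ)=1/8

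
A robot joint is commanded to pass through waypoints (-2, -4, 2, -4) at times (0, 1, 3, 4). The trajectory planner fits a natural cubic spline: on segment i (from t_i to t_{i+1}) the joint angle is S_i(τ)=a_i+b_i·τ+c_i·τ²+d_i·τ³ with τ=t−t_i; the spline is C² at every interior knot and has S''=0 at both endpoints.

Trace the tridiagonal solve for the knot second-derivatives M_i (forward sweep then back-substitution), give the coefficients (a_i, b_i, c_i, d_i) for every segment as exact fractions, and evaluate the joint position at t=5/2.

  seg 0: a=-2 b=-7/2 c=0 d=3/2
  seg 1: a=-4 b=1 c=9/2 d=-7/4
  seg 2: a=2 b=-2 c=-6 d=2
S(5/2) = 55/32

Δ: Δ0=-2, Δ1=3, Δ2=-6
row 1: diag=6, rhs=30; c'=1/3, d'=5
row 2: denom=6−2·1/3=16/3; d'=(-54−2·5)/(16/3)=-12
back: M2=-12
back: M1=5−1/3·-12=9
M: M0=0, M1=9, M2=-12, M3=0
seg 0: a=-2, c=M0/2=0, d=(M1−M0)/(6·1)=3/2, b=Δ0−h0·(2M0+M1)/6=-7/2
seg 1: a=-4, c=M1/2=9/2, d=(M2−M1)/(6·2)=-7/4, b=Δ1−h1·(2M1+M2)/6=1
seg 2: a=2, c=M2/2=-6, d=(M3−M2)/(6·1)=2, b=Δ2−h2·(2M2+M3)/6=-2
t_q=5/2 → seg 1, τ=3/2; S=-4+1·τ+9/2·τ²+-7/4·τ³=55/32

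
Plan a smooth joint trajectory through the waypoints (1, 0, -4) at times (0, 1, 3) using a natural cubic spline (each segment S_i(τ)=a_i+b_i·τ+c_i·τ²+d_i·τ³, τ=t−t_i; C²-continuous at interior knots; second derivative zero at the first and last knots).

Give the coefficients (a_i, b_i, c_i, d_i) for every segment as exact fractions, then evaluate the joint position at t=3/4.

  seg 0: a=1 b=-5/6 c=0 d=-1/6
  seg 1: a=0 b=-4/3 c=-1/2 d=1/12
S(3/4) = 39/128

Δ: Δ0=-1, Δ1=-2
row 1: diag=6, rhs=-6; c'=1/3, d'=-1
back: M1=-1
M: M0=0, M1=-1, M2=0
seg 0: a=1, c=M0/2=0, d=(M1−M0)/(6·1)=-1/6, b=Δ0−h0·(2M0+M1)/6=-5/6
seg 1: a=0, c=M1/2=-1/2, d=(M2−M1)/(6·2)=1/12, b=Δ1−h1·(2M1+M2)/6=-4/3
t_q=3/4 → seg 0, τ=3/4; S=1+-5/6·τ+0·τ²+-1/6·τ³=39/128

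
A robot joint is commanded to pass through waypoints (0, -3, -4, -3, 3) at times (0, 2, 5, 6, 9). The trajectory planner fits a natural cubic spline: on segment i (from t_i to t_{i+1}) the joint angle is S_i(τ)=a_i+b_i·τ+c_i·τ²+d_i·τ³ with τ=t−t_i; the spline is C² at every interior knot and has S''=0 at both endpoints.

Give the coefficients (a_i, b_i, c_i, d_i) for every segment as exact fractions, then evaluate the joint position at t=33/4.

Δ: Δ0=-3/2, Δ1=-1/3, Δ2=1, Δ3=2
row 1: diag=10, rhs=7; c'=3/10, d'=7/10
row 2: denom=8−3·3/10=71/10; d'=(8−3·7/10)/(71/10)=59/71
row 3: denom=8−1·10/71=558/71; d'=(6−1·59/71)/(558/71)=367/558
back: M3=367/558
back: M2=59/71−10/71·367/558=206/279
back: M1=7/10−3/10·206/279=89/186
M: M0=0, M1=89/186, M2=206/279, M3=367/558, M4=0
seg 0: a=0, c=M0/2=0, d=(M1−M0)/(6·2)=89/2232, b=Δ0−h0·(2M0+M1)/6=-463/279
seg 1: a=-3, c=M1/2=89/372, d=(M2−M1)/(6·3)=145/10044, b=Δ1−h1·(2M1+M2)/6=-659/558
seg 2: a=-4, c=M2/2=103/279, d=(M3−M2)/(6·1)=-5/372, b=Δ2−h2·(2M2+M3)/6=719/1116
seg 3: a=-3, c=M3/2=367/1116, d=(M4−M3)/(6·3)=-367/10044, b=Δ3−h3·(2M3+M4)/6=749/558
t_q=33/4 → seg 3, τ=9/4; S=-3+749/558·τ+367/1116·τ²+-367/10044·τ³=10069/7936

  seg 0: a=0 b=-463/279 c=0 d=89/2232
  seg 1: a=-3 b=-659/558 c=89/372 d=145/10044
  seg 2: a=-4 b=719/1116 c=103/279 d=-5/372
  seg 3: a=-3 b=749/558 c=367/1116 d=-367/10044
S(33/4) = 10069/7936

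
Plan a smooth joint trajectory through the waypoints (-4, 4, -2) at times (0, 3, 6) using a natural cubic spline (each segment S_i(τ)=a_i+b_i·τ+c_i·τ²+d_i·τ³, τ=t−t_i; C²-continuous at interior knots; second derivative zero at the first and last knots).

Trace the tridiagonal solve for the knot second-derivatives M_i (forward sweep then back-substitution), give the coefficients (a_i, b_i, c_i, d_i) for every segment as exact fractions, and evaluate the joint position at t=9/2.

  seg 0: a=-4 b=23/6 c=0 d=-7/54
  seg 1: a=4 b=1/3 c=-7/6 d=7/54
S(9/2) = 37/16

Δ: Δ0=8/3, Δ1=-2
row 1: diag=12, rhs=-28; c'=1/4, d'=-7/3
back: M1=-7/3
M: M0=0, M1=-7/3, M2=0
seg 0: a=-4, c=M0/2=0, d=(M1−M0)/(6·3)=-7/54, b=Δ0−h0·(2M0+M1)/6=23/6
seg 1: a=4, c=M1/2=-7/6, d=(M2−M1)/(6·3)=7/54, b=Δ1−h1·(2M1+M2)/6=1/3
t_q=9/2 → seg 1, τ=3/2; S=4+1/3·τ+-7/6·τ²+7/54·τ³=37/16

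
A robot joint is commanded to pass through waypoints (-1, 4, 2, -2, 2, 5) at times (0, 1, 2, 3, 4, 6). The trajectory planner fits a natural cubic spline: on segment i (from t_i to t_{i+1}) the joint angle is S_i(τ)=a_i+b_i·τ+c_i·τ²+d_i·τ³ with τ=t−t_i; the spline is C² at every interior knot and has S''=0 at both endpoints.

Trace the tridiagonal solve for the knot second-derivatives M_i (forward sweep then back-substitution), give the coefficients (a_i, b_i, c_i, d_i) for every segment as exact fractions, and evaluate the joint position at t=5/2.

Δ: Δ0=5, Δ1=-2, Δ2=-4, Δ3=4, Δ4=3/2
row 1: diag=4, rhs=-42; c'=1/4, d'=-21/2
row 2: denom=4−1·1/4=15/4; d'=(-12−1·-21/2)/(15/4)=-2/5
row 3: denom=4−1·4/15=56/15; d'=(48−1·-2/5)/(56/15)=363/28
row 4: denom=6−1·15/56=321/56; d'=(-15−1·363/28)/(321/56)=-522/107
back: M4=-522/107
back: M3=363/28−15/56·-522/107=1527/107
back: M2=-2/5−4/15·1527/107=-450/107
back: M1=-21/2−1/4·-450/107=-1011/107
M: M0=0, M1=-1011/107, M2=-450/107, M3=1527/107, M4=-522/107, M5=0
seg 0: a=-1, c=M0/2=0, d=(M1−M0)/(6·1)=-337/214, b=Δ0−h0·(2M0+M1)/6=1407/214
seg 1: a=4, c=M1/2=-1011/214, d=(M2−M1)/(6·1)=187/214, b=Δ1−h1·(2M1+M2)/6=198/107
seg 2: a=2, c=M2/2=-225/107, d=(M3−M2)/(6·1)=659/214, b=Δ2−h2·(2M2+M3)/6=-1065/214
seg 3: a=-2, c=M3/2=1527/214, d=(M4−M3)/(6·1)=-683/214, b=Δ3−h3·(2M3+M4)/6=6/107
seg 4: a=2, c=M4/2=-261/107, d=(M5−M4)/(6·2)=87/214, b=Δ4−h4·(2M4+M5)/6=1017/214
t_q=5/2 → seg 2, τ=1/2; S=2+-1065/214·τ+-225/107·τ²+659/214·τ³=-1077/1712

  seg 0: a=-1 b=1407/214 c=0 d=-337/214
  seg 1: a=4 b=198/107 c=-1011/214 d=187/214
  seg 2: a=2 b=-1065/214 c=-225/107 d=659/214
  seg 3: a=-2 b=6/107 c=1527/214 d=-683/214
  seg 4: a=2 b=1017/214 c=-261/107 d=87/214
S(5/2) = -1077/1712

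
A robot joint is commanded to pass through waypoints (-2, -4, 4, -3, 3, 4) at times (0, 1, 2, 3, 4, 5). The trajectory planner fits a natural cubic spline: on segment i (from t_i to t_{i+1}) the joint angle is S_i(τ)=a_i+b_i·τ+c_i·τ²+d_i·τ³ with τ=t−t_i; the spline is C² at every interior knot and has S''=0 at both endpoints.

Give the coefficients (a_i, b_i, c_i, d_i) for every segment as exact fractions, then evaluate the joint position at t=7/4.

Δ: Δ0=-2, Δ1=8, Δ2=-7, Δ3=6, Δ4=1
row 1: diag=4, rhs=60; c'=1/4, d'=15
row 2: denom=4−1·1/4=15/4; d'=(-90−1·15)/(15/4)=-28
row 3: denom=4−1·4/15=56/15; d'=(78−1·-28)/(56/15)=795/28
row 4: denom=4−1·15/56=209/56; d'=(-30−1·795/28)/(209/56)=-3270/209
back: M4=-3270/209
back: M3=795/28−15/56·-3270/209=6810/209
back: M2=-28−4/15·6810/209=-7668/209
back: M1=15−1/4·-7668/209=5052/209
M: M0=0, M1=5052/209, M2=-7668/209, M3=6810/209, M4=-3270/209, M5=0
seg 0: a=-2, c=M0/2=0, d=(M1−M0)/(6·1)=842/209, b=Δ0−h0·(2M0+M1)/6=-1260/209
seg 1: a=-4, c=M1/2=2526/209, d=(M2−M1)/(6·1)=-2120/209, b=Δ1−h1·(2M1+M2)/6=1266/209
seg 2: a=4, c=M2/2=-3834/209, d=(M3−M2)/(6·1)=127/11, b=Δ2−h2·(2M2+M3)/6=-42/209
seg 3: a=-3, c=M3/2=3405/209, d=(M4−M3)/(6·1)=-1680/209, b=Δ3−h3·(2M3+M4)/6=-471/209
seg 4: a=3, c=M4/2=-1635/209, d=(M5−M4)/(6·1)=545/209, b=Δ4−h4·(2M4+M5)/6=1299/209
t_q=7/4 → seg 1, τ=3/4; S=-4+1266/209·τ+2526/209·τ²+-2120/209·τ³=640/209

  seg 0: a=-2 b=-1260/209 c=0 d=842/209
  seg 1: a=-4 b=1266/209 c=2526/209 d=-2120/209
  seg 2: a=4 b=-42/209 c=-3834/209 d=127/11
  seg 3: a=-3 b=-471/209 c=3405/209 d=-1680/209
  seg 4: a=3 b=1299/209 c=-1635/209 d=545/209
S(7/4) = 640/209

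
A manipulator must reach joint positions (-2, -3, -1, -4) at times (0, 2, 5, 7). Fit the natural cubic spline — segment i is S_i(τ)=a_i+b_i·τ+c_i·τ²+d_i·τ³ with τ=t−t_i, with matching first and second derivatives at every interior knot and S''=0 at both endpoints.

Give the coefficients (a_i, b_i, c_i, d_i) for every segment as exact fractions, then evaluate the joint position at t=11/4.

Δ: Δ0=-1/2, Δ1=2/3, Δ2=-3/2
row 1: diag=10, rhs=7; c'=3/10, d'=7/10
row 2: denom=10−3·3/10=91/10; d'=(-13−3·7/10)/(91/10)=-151/91
back: M2=-151/91
back: M1=7/10−3/10·-151/91=109/91
M: M0=0, M1=109/91, M2=-151/91, M3=0
seg 0: a=-2, c=M0/2=0, d=(M1−M0)/(6·2)=109/1092, b=Δ0−h0·(2M0+M1)/6=-491/546
seg 1: a=-3, c=M1/2=109/182, d=(M2−M1)/(6·3)=-10/63, b=Δ1−h1·(2M1+M2)/6=163/546
seg 2: a=-1, c=M2/2=-151/182, d=(M3−M2)/(6·2)=151/1092, b=Δ2−h2·(2M2+M3)/6=-215/546
t_q=11/4 → seg 1, τ=3/4; S=-3+163/546·τ+109/182·τ²+-10/63·τ³=-3649/1456

  seg 0: a=-2 b=-491/546 c=0 d=109/1092
  seg 1: a=-3 b=163/546 c=109/182 d=-10/63
  seg 2: a=-1 b=-215/546 c=-151/182 d=151/1092
S(11/4) = -3649/1456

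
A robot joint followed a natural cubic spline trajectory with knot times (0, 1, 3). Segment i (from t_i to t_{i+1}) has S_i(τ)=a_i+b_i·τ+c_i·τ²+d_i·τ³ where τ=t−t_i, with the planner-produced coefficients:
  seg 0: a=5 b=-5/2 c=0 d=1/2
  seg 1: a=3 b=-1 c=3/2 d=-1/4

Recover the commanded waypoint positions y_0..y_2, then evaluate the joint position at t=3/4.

y_0 = S_0(0) = a_0 = 5
y_1 = S_1(0) = a_1 = 3
y_2 = S_1(2) = 5
t_q=3/4 is in segment 0 (τ=3/4); S_0(τ)=427/128

y_0=5 y_1=3 y_2=5
S(3/4) = 427/128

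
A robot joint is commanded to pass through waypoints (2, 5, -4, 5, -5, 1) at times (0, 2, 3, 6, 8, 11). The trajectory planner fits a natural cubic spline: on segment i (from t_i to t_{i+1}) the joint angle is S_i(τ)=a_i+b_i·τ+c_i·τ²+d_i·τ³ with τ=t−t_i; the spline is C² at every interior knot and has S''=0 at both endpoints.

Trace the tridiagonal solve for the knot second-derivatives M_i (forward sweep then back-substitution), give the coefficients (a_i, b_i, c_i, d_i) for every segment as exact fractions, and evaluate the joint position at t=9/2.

  seg 0: a=2 b=1922/331 c=0 d=-2851/2648
  seg 1: a=5 b=-4709/662 c=-8553/1324 d=6055/1324
  seg 2: a=-4 b=-8359/1324 c=2403/331 d=-16505/11916
  seg 3: a=5 b=-101/662 c=-6893/1324 d=921/662
  seg 4: a=-5 b=-2835/662 c=4159/1324 d=-4159/11916
S(9/2) = -19175/10592

Δ: Δ0=3/2, Δ1=-9, Δ2=3, Δ3=-5, Δ4=2
row 1: diag=6, rhs=-63; c'=1/6, d'=-21/2
row 2: denom=8−1·1/6=47/6; d'=(72−1·-21/2)/(47/6)=495/47
row 3: denom=10−3·18/47=416/47; d'=(-48−3·495/47)/(416/47)=-3741/416
row 4: denom=10−2·47/208=993/104; d'=(42−2·-3741/416)/(993/104)=4159/662
back: M4=4159/662
back: M3=-3741/416−47/208·4159/662=-6893/662
back: M2=495/47−18/47·-6893/662=4806/331
back: M1=-21/2−1/6·4806/331=-8553/662
M: M0=0, M1=-8553/662, M2=4806/331, M3=-6893/662, M4=4159/662, M5=0
seg 0: a=2, c=M0/2=0, d=(M1−M0)/(6·2)=-2851/2648, b=Δ0−h0·(2M0+M1)/6=1922/331
seg 1: a=5, c=M1/2=-8553/1324, d=(M2−M1)/(6·1)=6055/1324, b=Δ1−h1·(2M1+M2)/6=-4709/662
seg 2: a=-4, c=M2/2=2403/331, d=(M3−M2)/(6·3)=-16505/11916, b=Δ2−h2·(2M2+M3)/6=-8359/1324
seg 3: a=5, c=M3/2=-6893/1324, d=(M4−M3)/(6·2)=921/662, b=Δ3−h3·(2M3+M4)/6=-101/662
seg 4: a=-5, c=M4/2=4159/1324, d=(M5−M4)/(6·3)=-4159/11916, b=Δ4−h4·(2M4+M5)/6=-2835/662
t_q=9/2 → seg 2, τ=3/2; S=-4+-8359/1324·τ+2403/331·τ²+-16505/11916·τ³=-19175/10592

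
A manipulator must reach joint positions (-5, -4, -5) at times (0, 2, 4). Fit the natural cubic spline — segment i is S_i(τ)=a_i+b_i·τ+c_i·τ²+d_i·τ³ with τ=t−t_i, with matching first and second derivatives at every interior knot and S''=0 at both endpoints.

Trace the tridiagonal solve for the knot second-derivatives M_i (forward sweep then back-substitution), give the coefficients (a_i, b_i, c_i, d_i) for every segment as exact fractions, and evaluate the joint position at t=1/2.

Δ: Δ0=1/2, Δ1=-1/2
row 1: diag=8, rhs=-6; c'=1/4, d'=-3/4
back: M1=-3/4
M: M0=0, M1=-3/4, M2=0
seg 0: a=-5, c=M0/2=0, d=(M1−M0)/(6·2)=-1/16, b=Δ0−h0·(2M0+M1)/6=3/4
seg 1: a=-4, c=M1/2=-3/8, d=(M2−M1)/(6·2)=1/16, b=Δ1−h1·(2M1+M2)/6=0
t_q=1/2 → seg 0, τ=1/2; S=-5+3/4·τ+0·τ²+-1/16·τ³=-593/128

  seg 0: a=-5 b=3/4 c=0 d=-1/16
  seg 1: a=-4 b=0 c=-3/8 d=1/16
S(1/2) = -593/128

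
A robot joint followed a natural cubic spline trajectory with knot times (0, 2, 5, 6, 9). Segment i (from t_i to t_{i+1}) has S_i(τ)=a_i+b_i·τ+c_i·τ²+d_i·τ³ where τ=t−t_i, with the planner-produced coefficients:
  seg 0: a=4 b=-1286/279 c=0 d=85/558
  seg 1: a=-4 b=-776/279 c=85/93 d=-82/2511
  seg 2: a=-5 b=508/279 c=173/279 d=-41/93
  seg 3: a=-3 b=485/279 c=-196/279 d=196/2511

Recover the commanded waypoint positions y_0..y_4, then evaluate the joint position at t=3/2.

y_0 = S_0(0) = a_0 = 4
y_1 = S_1(0) = a_1 = -4
y_2 = S_2(0) = a_2 = -5
y_3 = S_3(0) = a_3 = -3
y_4 = S_3(3) = -2
t_q=3/2 is in segment 0 (τ=3/2); S_0(τ)=-3571/1488

y_0=4 y_1=-4 y_2=-5 y_3=-3 y_4=-2
S(3/2) = -3571/1488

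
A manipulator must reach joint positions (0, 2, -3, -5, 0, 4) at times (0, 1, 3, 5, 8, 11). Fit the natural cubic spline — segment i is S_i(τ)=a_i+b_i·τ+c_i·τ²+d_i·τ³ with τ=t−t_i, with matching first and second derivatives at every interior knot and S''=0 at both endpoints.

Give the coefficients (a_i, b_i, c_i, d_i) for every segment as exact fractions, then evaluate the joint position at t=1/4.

  seg 0: a=0 b=4391/1532 c=0 d=-1327/1532
  seg 1: a=2 b=205/766 c=-3981/1532 d=1861/3064
  seg 2: a=-3 b=-1087/383 c=801/766 d=-97/1532
  seg 3: a=-5 b=224/383 c=255/383 d=-1052/10341
  seg 4: a=0 b=702/383 c=-287/1149 d=287/10341
S(1/4) = 68929/98048

Δ: Δ0=2, Δ1=-5/2, Δ2=-1, Δ3=5/3, Δ4=4/3
row 1: diag=6, rhs=-27; c'=1/3, d'=-9/2
row 2: denom=8−2·1/3=22/3; d'=(9−2·-9/2)/(22/3)=27/11
row 3: denom=10−2·3/11=104/11; d'=(16−2·27/11)/(104/11)=61/52
row 4: denom=12−3·33/104=1149/104; d'=(-2−3·61/52)/(1149/104)=-574/1149
back: M4=-574/1149
back: M3=61/52−33/104·-574/1149=510/383
back: M2=27/11−3/11·510/383=801/383
back: M1=-9/2−1/3·801/383=-3981/766
M: M0=0, M1=-3981/766, M2=801/383, M3=510/383, M4=-574/1149, M5=0
seg 0: a=0, c=M0/2=0, d=(M1−M0)/(6·1)=-1327/1532, b=Δ0−h0·(2M0+M1)/6=4391/1532
seg 1: a=2, c=M1/2=-3981/1532, d=(M2−M1)/(6·2)=1861/3064, b=Δ1−h1·(2M1+M2)/6=205/766
seg 2: a=-3, c=M2/2=801/766, d=(M3−M2)/(6·2)=-97/1532, b=Δ2−h2·(2M2+M3)/6=-1087/383
seg 3: a=-5, c=M3/2=255/383, d=(M4−M3)/(6·3)=-1052/10341, b=Δ3−h3·(2M3+M4)/6=224/383
seg 4: a=0, c=M4/2=-287/1149, d=(M5−M4)/(6·3)=287/10341, b=Δ4−h4·(2M4+M5)/6=702/383
t_q=1/4 → seg 0, τ=1/4; S=0+4391/1532·τ+0·τ²+-1327/1532·τ³=68929/98048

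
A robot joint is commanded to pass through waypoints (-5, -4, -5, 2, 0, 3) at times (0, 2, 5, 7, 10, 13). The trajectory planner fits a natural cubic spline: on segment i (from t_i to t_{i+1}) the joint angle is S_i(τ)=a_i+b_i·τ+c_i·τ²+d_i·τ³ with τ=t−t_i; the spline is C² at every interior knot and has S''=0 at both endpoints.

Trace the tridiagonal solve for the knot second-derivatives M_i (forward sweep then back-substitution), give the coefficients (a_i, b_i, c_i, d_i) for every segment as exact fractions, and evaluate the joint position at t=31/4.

Δ: Δ0=1/2, Δ1=-1/3, Δ2=7/2, Δ3=-2/3, Δ4=1
row 1: diag=10, rhs=-5; c'=3/10, d'=-1/2
row 2: denom=10−3·3/10=91/10; d'=(23−3·-1/2)/(91/10)=35/13
row 3: denom=10−2·20/91=870/91; d'=(-25−2·35/13)/(870/91)=-553/174
row 4: denom=12−3·91/290=3207/290; d'=(10−3·-553/174)/(3207/290)=5665/3207
back: M4=5665/3207
back: M3=-553/174−91/290·5665/3207=-3990/1069
back: M2=35/13−20/91·-3990/1069=3755/1069
back: M1=-1/2−3/10·3755/1069=-1661/1069
M: M0=0, M1=-1661/1069, M2=3755/1069, M3=-3990/1069, M4=5665/3207, M5=0
seg 0: a=-5, c=M0/2=0, d=(M1−M0)/(6·2)=-1661/12828, b=Δ0−h0·(2M0+M1)/6=6529/6414
seg 1: a=-4, c=M1/2=-1661/2138, d=(M2−M1)/(6·3)=2708/9621, b=Δ1−h1·(2M1+M2)/6=-3437/6414
seg 2: a=-5, c=M2/2=3755/2138, d=(M3−M2)/(6·2)=-7745/12828, b=Δ2−h2·(2M2+M3)/6=15409/6414
seg 3: a=2, c=M3/2=-1995/1069, d=(M4−M3)/(6·3)=17635/57726, b=Δ3−h3·(2M3+M4)/6=13999/6414
seg 4: a=0, c=M4/2=5665/6414, d=(M5−M4)/(6·3)=-5665/57726, b=Δ4−h4·(2M4+M5)/6=-2458/3207
t_q=31/4 → seg 3, τ=3/4; S=2+13999/6414·τ+-1995/1069·τ²+17635/57726·τ³=371643/136832

  seg 0: a=-5 b=6529/6414 c=0 d=-1661/12828
  seg 1: a=-4 b=-3437/6414 c=-1661/2138 d=2708/9621
  seg 2: a=-5 b=15409/6414 c=3755/2138 d=-7745/12828
  seg 3: a=2 b=13999/6414 c=-1995/1069 d=17635/57726
  seg 4: a=0 b=-2458/3207 c=5665/6414 d=-5665/57726
S(31/4) = 371643/136832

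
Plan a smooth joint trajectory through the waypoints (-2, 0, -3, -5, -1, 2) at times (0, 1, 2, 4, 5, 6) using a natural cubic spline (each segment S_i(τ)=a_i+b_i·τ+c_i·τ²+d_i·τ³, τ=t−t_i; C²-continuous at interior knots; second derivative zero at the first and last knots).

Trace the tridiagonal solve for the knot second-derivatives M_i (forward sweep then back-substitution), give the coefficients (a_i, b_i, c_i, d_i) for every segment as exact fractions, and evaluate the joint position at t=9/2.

Δ: Δ0=2, Δ1=-3, Δ2=-1, Δ3=4, Δ4=3
row 1: diag=4, rhs=-30; c'=1/4, d'=-15/2
row 2: denom=6−1·1/4=23/4; d'=(12−1·-15/2)/(23/4)=78/23
row 3: denom=6−2·8/23=122/23; d'=(30−2·78/23)/(122/23)=267/61
row 4: denom=4−1·23/122=465/122; d'=(-6−1·267/61)/(465/122)=-422/155
back: M4=-422/155
back: M3=267/61−23/122·-422/155=758/155
back: M2=78/23−8/23·758/155=262/155
back: M1=-15/2−1/4·262/155=-1228/155
M: M0=0, M1=-1228/155, M2=262/155, M3=758/155, M4=-422/155, M5=0
seg 0: a=-2, c=M0/2=0, d=(M1−M0)/(6·1)=-614/465, b=Δ0−h0·(2M0+M1)/6=1544/465
seg 1: a=0, c=M1/2=-614/155, d=(M2−M1)/(6·1)=149/93, b=Δ1−h1·(2M1+M2)/6=-298/465
seg 2: a=-3, c=M2/2=131/155, d=(M3−M2)/(6·2)=4/15, b=Δ2−h2·(2M2+M3)/6=-1747/465
seg 3: a=-5, c=M3/2=379/155, d=(M4−M3)/(6·1)=-118/93, b=Δ3−h3·(2M3+M4)/6=1313/465
seg 4: a=-1, c=M4/2=-211/155, d=(M5−M4)/(6·1)=211/465, b=Δ4−h4·(2M4+M5)/6=1817/465
t_q=9/2 → seg 3, τ=1/2; S=-5+1313/465·τ+379/155·τ²+-118/93·τ³=-486/155

  seg 0: a=-2 b=1544/465 c=0 d=-614/465
  seg 1: a=0 b=-298/465 c=-614/155 d=149/93
  seg 2: a=-3 b=-1747/465 c=131/155 d=4/15
  seg 3: a=-5 b=1313/465 c=379/155 d=-118/93
  seg 4: a=-1 b=1817/465 c=-211/155 d=211/465
S(9/2) = -486/155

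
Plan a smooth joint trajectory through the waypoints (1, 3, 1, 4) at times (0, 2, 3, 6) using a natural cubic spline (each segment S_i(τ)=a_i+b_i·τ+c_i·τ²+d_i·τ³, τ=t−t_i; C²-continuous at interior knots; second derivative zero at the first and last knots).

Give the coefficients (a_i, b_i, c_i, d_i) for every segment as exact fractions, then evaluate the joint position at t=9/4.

  seg 0: a=1 b=101/47 c=0 d=-27/94
  seg 1: a=3 b=-61/47 c=-81/47 d=48/47
  seg 2: a=1 b=-79/47 c=63/47 d=-7/47
S(9/4) = 1943/752

Δ: Δ0=1, Δ1=-2, Δ2=1
row 1: diag=6, rhs=-18; c'=1/6, d'=-3
row 2: denom=8−1·1/6=47/6; d'=(18−1·-3)/(47/6)=126/47
back: M2=126/47
back: M1=-3−1/6·126/47=-162/47
M: M0=0, M1=-162/47, M2=126/47, M3=0
seg 0: a=1, c=M0/2=0, d=(M1−M0)/(6·2)=-27/94, b=Δ0−h0·(2M0+M1)/6=101/47
seg 1: a=3, c=M1/2=-81/47, d=(M2−M1)/(6·1)=48/47, b=Δ1−h1·(2M1+M2)/6=-61/47
seg 2: a=1, c=M2/2=63/47, d=(M3−M2)/(6·3)=-7/47, b=Δ2−h2·(2M2+M3)/6=-79/47
t_q=9/4 → seg 1, τ=1/4; S=3+-61/47·τ+-81/47·τ²+48/47·τ³=1943/752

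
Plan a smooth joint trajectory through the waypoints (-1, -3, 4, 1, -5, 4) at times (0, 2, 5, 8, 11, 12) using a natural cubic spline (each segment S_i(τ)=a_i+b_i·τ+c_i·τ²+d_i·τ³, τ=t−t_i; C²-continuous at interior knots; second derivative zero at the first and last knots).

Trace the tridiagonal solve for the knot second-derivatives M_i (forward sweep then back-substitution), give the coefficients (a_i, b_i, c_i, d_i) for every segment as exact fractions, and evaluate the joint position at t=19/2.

Δ: Δ0=-1, Δ1=7/3, Δ2=-1, Δ3=-2, Δ4=9
row 1: diag=10, rhs=20; c'=3/10, d'=2
row 2: denom=12−3·3/10=111/10; d'=(-20−3·2)/(111/10)=-260/111
row 3: denom=12−3·10/37=414/37; d'=(-6−3·-260/111)/(414/37)=19/207
row 4: denom=8−3·37/138=331/46; d'=(66−3·19/207)/(331/46)=9070/993
back: M4=9070/993
back: M3=19/207−37/138·9070/993=-7022/2979
back: M2=-260/111−10/37·-7022/2979=-5080/2979
back: M1=2−3/10·-5080/2979=2494/993
M: M0=0, M1=2494/993, M2=-5080/2979, M3=-7022/2979, M4=9070/993, M5=0
seg 0: a=-1, c=M0/2=0, d=(M1−M0)/(6·2)=1247/5958, b=Δ0−h0·(2M0+M1)/6=-5473/2979
seg 1: a=-3, c=M1/2=1247/993, d=(M2−M1)/(6·3)=-6281/26811, b=Δ1−h1·(2M1+M2)/6=2009/2979
seg 2: a=4, c=M2/2=-2540/2979, d=(M3−M2)/(6·3)=-971/26811, b=Δ2−h2·(2M2+M3)/6=5612/2979
seg 3: a=1, c=M3/2=-3511/2979, d=(M4−M3)/(6·3)=17116/26811, b=Δ3−h3·(2M3+M4)/6=-12541/2979
seg 4: a=-5, c=M4/2=4535/993, d=(M5−M4)/(6·1)=-4535/2979, b=Δ4−h4·(2M4+M5)/6=17741/2979
t_q=19/2 → seg 3, τ=3/2; S=1+-12541/2979·τ+-3511/2979·τ²+17116/26811·τ³=-7695/1324

  seg 0: a=-1 b=-5473/2979 c=0 d=1247/5958
  seg 1: a=-3 b=2009/2979 c=1247/993 d=-6281/26811
  seg 2: a=4 b=5612/2979 c=-2540/2979 d=-971/26811
  seg 3: a=1 b=-12541/2979 c=-3511/2979 d=17116/26811
  seg 4: a=-5 b=17741/2979 c=4535/993 d=-4535/2979
S(19/2) = -7695/1324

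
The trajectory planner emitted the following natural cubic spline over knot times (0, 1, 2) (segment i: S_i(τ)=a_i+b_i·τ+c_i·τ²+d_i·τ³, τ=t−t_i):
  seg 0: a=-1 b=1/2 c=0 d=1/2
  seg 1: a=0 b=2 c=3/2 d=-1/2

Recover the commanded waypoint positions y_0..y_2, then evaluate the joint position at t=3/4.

y_0 = S_0(0) = a_0 = -1
y_1 = S_1(0) = a_1 = 0
y_2 = S_1(1) = 3
t_q=3/4 is in segment 0 (τ=3/4); S_0(τ)=-53/128

y_0=-1 y_1=0 y_2=3
S(3/4) = -53/128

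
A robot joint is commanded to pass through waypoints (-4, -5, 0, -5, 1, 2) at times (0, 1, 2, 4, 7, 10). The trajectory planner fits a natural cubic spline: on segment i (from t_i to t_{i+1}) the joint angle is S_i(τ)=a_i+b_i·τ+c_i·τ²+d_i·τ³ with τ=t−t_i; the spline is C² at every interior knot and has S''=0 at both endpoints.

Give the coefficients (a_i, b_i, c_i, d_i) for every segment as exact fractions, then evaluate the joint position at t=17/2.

  seg 0: a=-4 b=-14039/4722 c=0 d=9317/4722
  seg 1: a=-5 b=6956/2361 c=9317/1574 d=-18253/4722
  seg 2: a=0 b=15055/4722 c=-4468/787 d=6689/4722
  seg 3: a=-5 b=-11909/4722 c=2221/787 d=-18625/42498
  seg 4: a=1 b=6086/2361 c=-5299/4722 d=5299/42498
S(17/2) = 34785/12592

Δ: Δ0=-1, Δ1=5, Δ2=-5/2, Δ3=2, Δ4=1/3
row 1: diag=4, rhs=36; c'=1/4, d'=9
row 2: denom=6−1·1/4=23/4; d'=(-45−1·9)/(23/4)=-216/23
row 3: denom=10−2·8/23=214/23; d'=(27−2·-216/23)/(214/23)=1053/214
row 4: denom=12−3·69/214=2361/214; d'=(-10−3·1053/214)/(2361/214)=-5299/2361
back: M4=-5299/2361
back: M3=1053/214−69/214·-5299/2361=4442/787
back: M2=-216/23−8/23·4442/787=-8936/787
back: M1=9−1/4·-8936/787=9317/787
M: M0=0, M1=9317/787, M2=-8936/787, M3=4442/787, M4=-5299/2361, M5=0
seg 0: a=-4, c=M0/2=0, d=(M1−M0)/(6·1)=9317/4722, b=Δ0−h0·(2M0+M1)/6=-14039/4722
seg 1: a=-5, c=M1/2=9317/1574, d=(M2−M1)/(6·1)=-18253/4722, b=Δ1−h1·(2M1+M2)/6=6956/2361
seg 2: a=0, c=M2/2=-4468/787, d=(M3−M2)/(6·2)=6689/4722, b=Δ2−h2·(2M2+M3)/6=15055/4722
seg 3: a=-5, c=M3/2=2221/787, d=(M4−M3)/(6·3)=-18625/42498, b=Δ3−h3·(2M3+M4)/6=-11909/4722
seg 4: a=1, c=M4/2=-5299/4722, d=(M5−M4)/(6·3)=5299/42498, b=Δ4−h4·(2M4+M5)/6=6086/2361
t_q=17/2 → seg 4, τ=3/2; S=1+6086/2361·τ+-5299/4722·τ²+5299/42498·τ³=34785/12592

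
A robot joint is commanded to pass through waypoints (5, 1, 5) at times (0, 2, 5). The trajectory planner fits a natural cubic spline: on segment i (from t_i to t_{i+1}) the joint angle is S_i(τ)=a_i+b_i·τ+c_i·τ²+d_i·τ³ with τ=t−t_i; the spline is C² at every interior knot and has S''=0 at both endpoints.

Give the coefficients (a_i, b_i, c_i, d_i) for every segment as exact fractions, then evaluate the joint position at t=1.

  seg 0: a=5 b=-8/3 c=0 d=1/6
  seg 1: a=1 b=-2/3 c=1 d=-1/9
S(1) = 5/2

Δ: Δ0=-2, Δ1=4/3
row 1: diag=10, rhs=20; c'=3/10, d'=2
back: M1=2
M: M0=0, M1=2, M2=0
seg 0: a=5, c=M0/2=0, d=(M1−M0)/(6·2)=1/6, b=Δ0−h0·(2M0+M1)/6=-8/3
seg 1: a=1, c=M1/2=1, d=(M2−M1)/(6·3)=-1/9, b=Δ1−h1·(2M1+M2)/6=-2/3
t_q=1 → seg 0, τ=1; S=5+-8/3·τ+0·τ²+1/6·τ³=5/2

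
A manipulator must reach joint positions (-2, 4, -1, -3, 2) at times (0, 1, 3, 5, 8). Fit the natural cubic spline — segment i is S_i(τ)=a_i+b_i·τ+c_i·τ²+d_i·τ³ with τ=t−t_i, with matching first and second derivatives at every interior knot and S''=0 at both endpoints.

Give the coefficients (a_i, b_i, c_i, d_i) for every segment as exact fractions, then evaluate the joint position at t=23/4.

  seg 0: a=-2 b=2371/312 c=0 d=-499/312
  seg 1: a=4 b=437/156 c=-499/104 d=335/312
  seg 2: a=-1 b=-547/156 c=171/104 d=-61/312
  seg 3: a=-3 b=113/156 c=49/104 d=-49/936
S(23/4) = -14735/6656

Δ: Δ0=6, Δ1=-5/2, Δ2=-1, Δ3=5/3
row 1: diag=6, rhs=-51; c'=1/3, d'=-17/2
row 2: denom=8−2·1/3=22/3; d'=(9−2·-17/2)/(22/3)=39/11
row 3: denom=10−2·3/11=104/11; d'=(16−2·39/11)/(104/11)=49/52
back: M3=49/52
back: M2=39/11−3/11·49/52=171/52
back: M1=-17/2−1/3·171/52=-499/52
M: M0=0, M1=-499/52, M2=171/52, M3=49/52, M4=0
seg 0: a=-2, c=M0/2=0, d=(M1−M0)/(6·1)=-499/312, b=Δ0−h0·(2M0+M1)/6=2371/312
seg 1: a=4, c=M1/2=-499/104, d=(M2−M1)/(6·2)=335/312, b=Δ1−h1·(2M1+M2)/6=437/156
seg 2: a=-1, c=M2/2=171/104, d=(M3−M2)/(6·2)=-61/312, b=Δ2−h2·(2M2+M3)/6=-547/156
seg 3: a=-3, c=M3/2=49/104, d=(M4−M3)/(6·3)=-49/936, b=Δ3−h3·(2M3+M4)/6=113/156
t_q=23/4 → seg 3, τ=3/4; S=-3+113/156·τ+49/104·τ²+-49/936·τ³=-14735/6656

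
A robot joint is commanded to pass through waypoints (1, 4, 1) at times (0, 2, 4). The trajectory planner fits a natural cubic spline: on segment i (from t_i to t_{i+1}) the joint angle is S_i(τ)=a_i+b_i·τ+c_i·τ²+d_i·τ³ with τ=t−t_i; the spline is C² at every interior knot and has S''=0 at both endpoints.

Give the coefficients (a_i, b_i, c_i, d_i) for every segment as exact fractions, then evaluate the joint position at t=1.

  seg 0: a=1 b=9/4 c=0 d=-3/16
  seg 1: a=4 b=0 c=-9/8 d=3/16
S(1) = 49/16

Δ: Δ0=3/2, Δ1=-3/2
row 1: diag=8, rhs=-18; c'=1/4, d'=-9/4
back: M1=-9/4
M: M0=0, M1=-9/4, M2=0
seg 0: a=1, c=M0/2=0, d=(M1−M0)/(6·2)=-3/16, b=Δ0−h0·(2M0+M1)/6=9/4
seg 1: a=4, c=M1/2=-9/8, d=(M2−M1)/(6·2)=3/16, b=Δ1−h1·(2M1+M2)/6=0
t_q=1 → seg 0, τ=1; S=1+9/4·τ+0·τ²+-3/16·τ³=49/16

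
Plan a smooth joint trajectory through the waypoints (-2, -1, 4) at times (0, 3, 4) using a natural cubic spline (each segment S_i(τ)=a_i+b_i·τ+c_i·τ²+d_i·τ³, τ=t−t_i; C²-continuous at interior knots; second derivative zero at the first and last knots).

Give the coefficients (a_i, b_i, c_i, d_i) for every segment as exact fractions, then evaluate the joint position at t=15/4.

Δ: Δ0=1/3, Δ1=5
row 1: diag=8, rhs=28; c'=1/8, d'=7/2
back: M1=7/2
M: M0=0, M1=7/2, M2=0
seg 0: a=-2, c=M0/2=0, d=(M1−M0)/(6·3)=7/36, b=Δ0−h0·(2M0+M1)/6=-17/12
seg 1: a=-1, c=M1/2=7/4, d=(M2−M1)/(6·1)=-7/12, b=Δ1−h1·(2M1+M2)/6=23/6
t_q=15/4 → seg 1, τ=3/4; S=-1+23/6·τ+7/4·τ²+-7/12·τ³=669/256

  seg 0: a=-2 b=-17/12 c=0 d=7/36
  seg 1: a=-1 b=23/6 c=7/4 d=-7/12
S(15/4) = 669/256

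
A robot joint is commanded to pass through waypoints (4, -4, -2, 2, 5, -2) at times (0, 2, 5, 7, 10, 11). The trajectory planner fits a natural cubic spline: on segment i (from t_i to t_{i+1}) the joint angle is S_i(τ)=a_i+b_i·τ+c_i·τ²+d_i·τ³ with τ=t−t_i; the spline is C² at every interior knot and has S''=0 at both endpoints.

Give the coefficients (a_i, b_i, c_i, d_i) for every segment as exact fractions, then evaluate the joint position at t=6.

Δ: Δ0=-4, Δ1=2/3, Δ2=2, Δ3=1, Δ4=-7
row 1: diag=10, rhs=28; c'=3/10, d'=14/5
row 2: denom=10−3·3/10=91/10; d'=(8−3·14/5)/(91/10)=-4/91
row 3: denom=10−2·20/91=870/91; d'=(-6−2·-4/91)/(870/91)=-269/435
row 4: denom=8−3·91/290=2047/290; d'=(-48−3·-269/435)/(2047/290)=-13382/2047
back: M4=-13382/2047
back: M3=-269/435−91/290·-13382/2047=8800/6141
back: M2=-4/91−20/91·8800/6141=-2204/6141
back: M1=14/5−3/10·-2204/6141=5952/2047
M: M0=0, M1=5952/2047, M2=-2204/6141, M3=8800/6141, M4=-13382/2047, M5=0
seg 0: a=4, c=M0/2=0, d=(M1−M0)/(6·2)=496/2047, b=Δ0−h0·(2M0+M1)/6=-10172/2047
seg 1: a=-4, c=M1/2=2976/2047, d=(M2−M1)/(6·3)=-10030/55269, b=Δ1−h1·(2M1+M2)/6=-4220/2047
seg 2: a=-2, c=M2/2=-1102/6141, d=(M3−M2)/(6·2)=917/6141, b=Δ2−h2·(2M2+M3)/6=3606/2047
seg 3: a=2, c=M3/2=4400/6141, d=(M4−M3)/(6·3)=-24473/55269, b=Δ3−h3·(2M3+M4)/6=17414/6141
seg 4: a=5, c=M4/2=-6691/2047, d=(M5−M4)/(6·1)=6691/6141, b=Δ4−h4·(2M4+M5)/6=-29605/6141
t_q=6 → seg 2, τ=1; S=-2+3606/2047·τ+-1102/6141·τ²+917/6141·τ³=-1649/6141

  seg 0: a=4 b=-10172/2047 c=0 d=496/2047
  seg 1: a=-4 b=-4220/2047 c=2976/2047 d=-10030/55269
  seg 2: a=-2 b=3606/2047 c=-1102/6141 d=917/6141
  seg 3: a=2 b=17414/6141 c=4400/6141 d=-24473/55269
  seg 4: a=5 b=-29605/6141 c=-6691/2047 d=6691/6141
S(6) = -1649/6141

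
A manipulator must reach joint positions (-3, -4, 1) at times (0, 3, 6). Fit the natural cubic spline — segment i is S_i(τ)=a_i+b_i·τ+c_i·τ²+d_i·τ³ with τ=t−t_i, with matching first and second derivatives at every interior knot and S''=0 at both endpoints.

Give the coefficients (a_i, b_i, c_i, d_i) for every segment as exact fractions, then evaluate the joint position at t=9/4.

Δ: Δ0=-1/3, Δ1=5/3
row 1: diag=12, rhs=12; c'=1/4, d'=1
back: M1=1
M: M0=0, M1=1, M2=0
seg 0: a=-3, c=M0/2=0, d=(M1−M0)/(6·3)=1/18, b=Δ0−h0·(2M0+M1)/6=-5/6
seg 1: a=-4, c=M1/2=1/2, d=(M2−M1)/(6·3)=-1/18, b=Δ1−h1·(2M1+M2)/6=2/3
t_q=9/4 → seg 0, τ=9/4; S=-3+-5/6·τ+0·τ²+1/18·τ³=-543/128

  seg 0: a=-3 b=-5/6 c=0 d=1/18
  seg 1: a=-4 b=2/3 c=1/2 d=-1/18
S(9/4) = -543/128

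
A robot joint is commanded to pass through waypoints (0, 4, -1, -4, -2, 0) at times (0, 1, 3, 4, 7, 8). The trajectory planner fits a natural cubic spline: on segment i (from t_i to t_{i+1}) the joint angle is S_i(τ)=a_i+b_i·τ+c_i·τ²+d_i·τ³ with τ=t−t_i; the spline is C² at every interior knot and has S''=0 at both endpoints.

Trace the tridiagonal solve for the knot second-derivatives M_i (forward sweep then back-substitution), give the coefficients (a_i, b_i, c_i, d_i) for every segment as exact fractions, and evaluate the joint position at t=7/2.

  seg 0: a=0 b=13253/2568 c=0 d=-2981/2568
  seg 1: a=4 b=2155/1284 c=-2981/856 d=1789/2568
  seg 2: a=-1 b=-4997/1284 c=597/856 d=499/2568
  seg 3: a=-4 b=-4915/2568 c=137/107 d=-1079/7704
  seg 4: a=-2 b=2551/1284 c=17/856 d=-17/2568
S(7/2) = -18813/6848

Δ: Δ0=4, Δ1=-5/2, Δ2=-3, Δ3=2/3, Δ4=2
row 1: diag=6, rhs=-39; c'=1/3, d'=-13/2
row 2: denom=6−2·1/3=16/3; d'=(-3−2·-13/2)/(16/3)=15/8
row 3: denom=8−1·3/16=125/16; d'=(22−1·15/8)/(125/16)=322/125
row 4: denom=8−3·48/125=856/125; d'=(8−3·322/125)/(856/125)=17/428
back: M4=17/428
back: M3=322/125−48/125·17/428=274/107
back: M2=15/8−3/16·274/107=597/428
back: M1=-13/2−1/3·597/428=-2981/428
M: M0=0, M1=-2981/428, M2=597/428, M3=274/107, M4=17/428, M5=0
seg 0: a=0, c=M0/2=0, d=(M1−M0)/(6·1)=-2981/2568, b=Δ0−h0·(2M0+M1)/6=13253/2568
seg 1: a=4, c=M1/2=-2981/856, d=(M2−M1)/(6·2)=1789/2568, b=Δ1−h1·(2M1+M2)/6=2155/1284
seg 2: a=-1, c=M2/2=597/856, d=(M3−M2)/(6·1)=499/2568, b=Δ2−h2·(2M2+M3)/6=-4997/1284
seg 3: a=-4, c=M3/2=137/107, d=(M4−M3)/(6·3)=-1079/7704, b=Δ3−h3·(2M3+M4)/6=-4915/2568
seg 4: a=-2, c=M4/2=17/856, d=(M5−M4)/(6·1)=-17/2568, b=Δ4−h4·(2M4+M5)/6=2551/1284
t_q=7/2 → seg 2, τ=1/2; S=-1+-4997/1284·τ+597/856·τ²+499/2568·τ³=-18813/6848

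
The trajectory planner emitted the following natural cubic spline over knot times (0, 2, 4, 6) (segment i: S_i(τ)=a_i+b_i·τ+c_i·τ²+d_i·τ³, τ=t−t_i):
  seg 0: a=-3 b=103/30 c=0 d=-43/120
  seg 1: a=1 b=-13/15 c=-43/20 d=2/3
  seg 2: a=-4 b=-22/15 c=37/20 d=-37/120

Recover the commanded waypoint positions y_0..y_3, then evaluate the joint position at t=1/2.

y_0 = S_0(0) = a_0 = -3
y_1 = S_1(0) = a_1 = 1
y_2 = S_2(0) = a_2 = -4
y_3 = S_2(2) = -2
t_q=1/2 is in segment 0 (τ=1/2); S_0(τ)=-85/64

y_0=-3 y_1=1 y_2=-4 y_3=-2
S(1/2) = -85/64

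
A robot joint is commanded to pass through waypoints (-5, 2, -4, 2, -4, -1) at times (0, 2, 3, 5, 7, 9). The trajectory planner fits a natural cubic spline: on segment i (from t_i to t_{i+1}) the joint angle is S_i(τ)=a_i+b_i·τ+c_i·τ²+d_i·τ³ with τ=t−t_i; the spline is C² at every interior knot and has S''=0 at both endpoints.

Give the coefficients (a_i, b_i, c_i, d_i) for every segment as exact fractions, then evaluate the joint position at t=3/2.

  seg 0: a=-5 b=7109/954 c=0 d=-1885/1908
  seg 1: a=2 b=-4201/954 c=-1885/318 d=2066/477
  seg 2: a=-4 b=-3115/954 c=749/106 d=-7505/3816
  seg 3: a=2 b=667/477 c=-3011/636 d=4837/3816
  seg 4: a=-4 b=-2221/954 c=913/318 d=-913/1908
S(3/2) = 14467/5088

Δ: Δ0=7/2, Δ1=-6, Δ2=3, Δ3=-3, Δ4=3/2
row 1: diag=6, rhs=-57; c'=1/6, d'=-19/2
row 2: denom=6−1·1/6=35/6; d'=(54−1·-19/2)/(35/6)=381/35
row 3: denom=8−2·12/35=256/35; d'=(-36−2·381/35)/(256/35)=-1011/128
row 4: denom=8−2·35/128=477/64; d'=(27−2·-1011/128)/(477/64)=913/159
back: M4=913/159
back: M3=-1011/128−35/128·913/159=-3011/318
back: M2=381/35−12/35·-3011/318=749/53
back: M1=-19/2−1/6·749/53=-1885/159
M: M0=0, M1=-1885/159, M2=749/53, M3=-3011/318, M4=913/159, M5=0
seg 0: a=-5, c=M0/2=0, d=(M1−M0)/(6·2)=-1885/1908, b=Δ0−h0·(2M0+M1)/6=7109/954
seg 1: a=2, c=M1/2=-1885/318, d=(M2−M1)/(6·1)=2066/477, b=Δ1−h1·(2M1+M2)/6=-4201/954
seg 2: a=-4, c=M2/2=749/106, d=(M3−M2)/(6·2)=-7505/3816, b=Δ2−h2·(2M2+M3)/6=-3115/954
seg 3: a=2, c=M3/2=-3011/636, d=(M4−M3)/(6·2)=4837/3816, b=Δ3−h3·(2M3+M4)/6=667/477
seg 4: a=-4, c=M4/2=913/318, d=(M5−M4)/(6·2)=-913/1908, b=Δ4−h4·(2M4+M5)/6=-2221/954
t_q=3/2 → seg 0, τ=3/2; S=-5+7109/954·τ+0·τ²+-1885/1908·τ³=14467/5088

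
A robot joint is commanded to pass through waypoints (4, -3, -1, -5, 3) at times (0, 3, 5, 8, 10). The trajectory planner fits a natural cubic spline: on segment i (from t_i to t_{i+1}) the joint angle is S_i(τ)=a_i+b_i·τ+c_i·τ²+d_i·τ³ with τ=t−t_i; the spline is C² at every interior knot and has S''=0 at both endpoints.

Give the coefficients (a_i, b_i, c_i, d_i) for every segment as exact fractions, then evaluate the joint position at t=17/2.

  seg 0: a=4 b=-1588/435 c=0 d=191/1305
  seg 1: a=-3 b=131/435 c=191/145 d=-421/870
  seg 2: a=-1 b=-103/435 c=-46/29 d=59/145
  seg 3: a=-5 b=536/435 c=301/145 d=-301/870
S(17/2) = -9067/2320

Δ: Δ0=-7/3, Δ1=1, Δ2=-4/3, Δ3=4
row 1: diag=10, rhs=20; c'=1/5, d'=2
row 2: denom=10−2·1/5=48/5; d'=(-14−2·2)/(48/5)=-15/8
row 3: denom=10−3·5/16=145/16; d'=(32−3·-15/8)/(145/16)=602/145
back: M3=602/145
back: M2=-15/8−5/16·602/145=-92/29
back: M1=2−1/5·-92/29=382/145
M: M0=0, M1=382/145, M2=-92/29, M3=602/145, M4=0
seg 0: a=4, c=M0/2=0, d=(M1−M0)/(6·3)=191/1305, b=Δ0−h0·(2M0+M1)/6=-1588/435
seg 1: a=-3, c=M1/2=191/145, d=(M2−M1)/(6·2)=-421/870, b=Δ1−h1·(2M1+M2)/6=131/435
seg 2: a=-1, c=M2/2=-46/29, d=(M3−M2)/(6·3)=59/145, b=Δ2−h2·(2M2+M3)/6=-103/435
seg 3: a=-5, c=M3/2=301/145, d=(M4−M3)/(6·2)=-301/870, b=Δ3−h3·(2M3+M4)/6=536/435
t_q=17/2 → seg 3, τ=1/2; S=-5+536/435·τ+301/145·τ²+-301/870·τ³=-9067/2320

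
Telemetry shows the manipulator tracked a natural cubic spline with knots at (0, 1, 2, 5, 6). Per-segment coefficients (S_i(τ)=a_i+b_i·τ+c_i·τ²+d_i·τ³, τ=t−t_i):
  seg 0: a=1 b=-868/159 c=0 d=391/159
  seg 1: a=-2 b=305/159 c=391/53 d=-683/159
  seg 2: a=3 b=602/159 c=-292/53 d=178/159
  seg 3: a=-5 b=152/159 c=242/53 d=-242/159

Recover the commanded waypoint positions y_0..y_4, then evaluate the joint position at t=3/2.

y_0 = S_0(0) = a_0 = 1
y_1 = S_1(0) = a_1 = -2
y_2 = S_2(0) = a_2 = 3
y_3 = S_3(0) = a_3 = -5
y_4 = S_3(1) = -1
t_q=3/2 is in segment 1 (τ=1/2); S_1(τ)=113/424

y_0=1 y_1=-2 y_2=3 y_3=-5 y_4=-1
S(3/2) = 113/424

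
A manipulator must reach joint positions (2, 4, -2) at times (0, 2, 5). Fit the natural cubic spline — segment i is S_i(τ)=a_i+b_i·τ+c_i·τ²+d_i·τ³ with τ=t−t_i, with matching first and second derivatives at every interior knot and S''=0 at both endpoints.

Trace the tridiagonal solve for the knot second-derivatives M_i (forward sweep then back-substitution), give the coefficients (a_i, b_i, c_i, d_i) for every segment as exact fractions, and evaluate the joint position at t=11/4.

Δ: Δ0=1, Δ1=-2
row 1: diag=10, rhs=-18; c'=3/10, d'=-9/5
back: M1=-9/5
M: M0=0, M1=-9/5, M2=0
seg 0: a=2, c=M0/2=0, d=(M1−M0)/(6·2)=-3/20, b=Δ0−h0·(2M0+M1)/6=8/5
seg 1: a=4, c=M1/2=-9/10, d=(M2−M1)/(6·3)=1/10, b=Δ1−h1·(2M1+M2)/6=-1/5
t_q=11/4 → seg 1, τ=3/4; S=4+-1/5·τ+-9/10·τ²+1/10·τ³=2167/640

  seg 0: a=2 b=8/5 c=0 d=-3/20
  seg 1: a=4 b=-1/5 c=-9/10 d=1/10
S(11/4) = 2167/640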